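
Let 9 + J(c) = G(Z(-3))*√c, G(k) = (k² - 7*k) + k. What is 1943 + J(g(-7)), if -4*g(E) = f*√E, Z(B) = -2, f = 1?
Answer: 1934 + 8*7^(¼)*√(-I) ≈ 1943.2 - 9.2013*I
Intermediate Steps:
G(k) = k² - 6*k
g(E) = -√E/4
J(c) = -9 + 16*√c (J(c) = -9 + (-2*(-6 - 2))*√c = -9 + (-2*(-8))*√c = -9 + 16*√c)
1943 + J(g(-7)) = 1943 + (-9 + 16*√(-I*√7/4)) = 1943 + (-9 + 16*(7^(¼)*√(-I)/2)) = 1943 + (-9 + 8*7^(¼)*√(-I)) = 1934 + 8*7^(¼)*√(-I)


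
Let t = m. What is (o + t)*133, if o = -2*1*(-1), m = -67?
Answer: -8645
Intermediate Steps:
t = -67
o = 2 (o = -2*(-1) = 2)
(o + t)*133 = (2 - 67)*133 = -65*133 = -8645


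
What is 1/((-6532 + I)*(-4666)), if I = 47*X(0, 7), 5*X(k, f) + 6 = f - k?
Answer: 5/152172258 ≈ 3.2857e-8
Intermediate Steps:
X(k, f) = -6/5 - k/5 + f/5 (X(k, f) = -6/5 + (f - k)/5 = -6/5 + (-k/5 + f/5) = -6/5 - k/5 + f/5)
I = 47/5 (I = 47*(-6/5 - 1/5*0 + (1/5)*7) = 47*(-6/5 + 0 + 7/5) = 47*(1/5) = 47/5 ≈ 9.4000)
1/((-6532 + I)*(-4666)) = 1/((-6532 + 47/5)*(-4666)) = -1/4666/(-32613/5) = -5/32613*(-1/4666) = 5/152172258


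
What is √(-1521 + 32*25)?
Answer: I*√721 ≈ 26.851*I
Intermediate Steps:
√(-1521 + 32*25) = √(-1521 + 800) = √(-721) = I*√721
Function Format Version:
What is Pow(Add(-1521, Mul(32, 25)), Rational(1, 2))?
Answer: Mul(I, Pow(721, Rational(1, 2))) ≈ Mul(26.851, I)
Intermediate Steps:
Pow(Add(-1521, Mul(32, 25)), Rational(1, 2)) = Pow(Add(-1521, 800), Rational(1, 2)) = Pow(-721, Rational(1, 2)) = Mul(I, Pow(721, Rational(1, 2)))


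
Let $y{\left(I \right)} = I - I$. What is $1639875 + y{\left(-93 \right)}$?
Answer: $1639875$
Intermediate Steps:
$y{\left(I \right)} = 0$
$1639875 + y{\left(-93 \right)} = 1639875 + 0 = 1639875$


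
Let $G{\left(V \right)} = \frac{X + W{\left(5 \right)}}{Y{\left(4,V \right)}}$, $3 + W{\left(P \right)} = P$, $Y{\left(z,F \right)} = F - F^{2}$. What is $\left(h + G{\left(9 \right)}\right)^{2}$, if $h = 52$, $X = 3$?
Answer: $\frac{13980121}{5184} \approx 2696.8$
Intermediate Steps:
$W{\left(P \right)} = -3 + P$
$G{\left(V \right)} = \frac{5}{V \left(1 - V\right)}$ ($G{\left(V \right)} = \frac{3 + \left(-3 + 5\right)}{V \left(1 - V\right)} = \frac{1}{V \left(1 - V\right)} \left(3 + 2\right) = \frac{1}{V \left(1 - V\right)} 5 = \frac{5}{V \left(1 - V\right)}$)
$\left(h + G{\left(9 \right)}\right)^{2} = \left(52 - \frac{5}{9 \left(-1 + 9\right)}\right)^{2} = \left(52 - \frac{5}{9 \cdot 8}\right)^{2} = \left(52 - \frac{5}{9} \cdot \frac{1}{8}\right)^{2} = \left(52 - \frac{5}{72}\right)^{2} = \left(\frac{3739}{72}\right)^{2} = \frac{13980121}{5184}$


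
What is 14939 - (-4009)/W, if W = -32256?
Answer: 481868375/32256 ≈ 14939.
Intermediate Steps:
14939 - (-4009)/W = 14939 - (-4009)/(-32256) = 14939 - (-4009)*(-1)/32256 = 14939 - 1*4009/32256 = 14939 - 4009/32256 = 481868375/32256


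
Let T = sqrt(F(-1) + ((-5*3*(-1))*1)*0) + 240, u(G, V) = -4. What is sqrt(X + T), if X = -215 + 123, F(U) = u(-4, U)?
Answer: sqrt(148 + 2*I) ≈ 12.166 + 0.0822*I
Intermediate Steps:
F(U) = -4
X = -92
T = 240 + 2*I (T = sqrt(-4 + ((-5*3*(-1))*1)*0) + 240 = sqrt(-4 + (-15*(-1)*1)*0) + 240 = sqrt(-4 + (15*1)*0) + 240 = sqrt(-4 + 15*0) + 240 = sqrt(-4 + 0) + 240 = sqrt(-4) + 240 = 2*I + 240 = 240 + 2*I ≈ 240.0 + 2.0*I)
sqrt(X + T) = sqrt(-92 + (240 + 2*I)) = sqrt(148 + 2*I)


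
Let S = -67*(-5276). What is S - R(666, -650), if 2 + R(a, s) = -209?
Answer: 353703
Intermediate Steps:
S = 353492
R(a, s) = -211 (R(a, s) = -2 - 209 = -211)
S - R(666, -650) = 353492 - 1*(-211) = 353492 + 211 = 353703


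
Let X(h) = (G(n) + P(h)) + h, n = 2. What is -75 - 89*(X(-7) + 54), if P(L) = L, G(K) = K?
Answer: -3813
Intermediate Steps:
X(h) = 2 + 2*h (X(h) = (2 + h) + h = 2 + 2*h)
-75 - 89*(X(-7) + 54) = -75 - 89*((2 + 2*(-7)) + 54) = -75 - 89*((2 - 14) + 54) = -75 - 89*(-12 + 54) = -75 - 89*42 = -75 - 3738 = -3813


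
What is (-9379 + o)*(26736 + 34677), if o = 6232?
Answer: -193266711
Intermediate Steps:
(-9379 + o)*(26736 + 34677) = (-9379 + 6232)*(26736 + 34677) = -3147*61413 = -193266711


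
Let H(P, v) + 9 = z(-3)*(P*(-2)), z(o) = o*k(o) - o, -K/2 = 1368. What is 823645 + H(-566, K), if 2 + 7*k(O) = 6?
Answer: 5775640/7 ≈ 8.2509e+5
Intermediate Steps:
K = -2736 (K = -2*1368 = -2736)
k(O) = 4/7 (k(O) = -2/7 + (⅐)*6 = -2/7 + 6/7 = 4/7)
z(o) = -3*o/7 (z(o) = o*(4/7) - o = 4*o/7 - o = -3*o/7)
H(P, v) = -9 - 18*P/7 (H(P, v) = -9 + (-3/7*(-3))*(P*(-2)) = -9 + 9*(-2*P)/7 = -9 - 18*P/7)
823645 + H(-566, K) = 823645 + (-9 - 18/7*(-566)) = 823645 + (-9 + 10188/7) = 823645 + 10125/7 = 5775640/7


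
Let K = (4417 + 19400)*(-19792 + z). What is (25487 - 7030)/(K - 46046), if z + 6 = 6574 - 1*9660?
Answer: -18457/545074274 ≈ -3.3861e-5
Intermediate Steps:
z = -3092 (z = -6 + (6574 - 1*9660) = -6 + (6574 - 9660) = -6 - 3086 = -3092)
K = -545028228 (K = (4417 + 19400)*(-19792 - 3092) = 23817*(-22884) = -545028228)
(25487 - 7030)/(K - 46046) = (25487 - 7030)/(-545028228 - 46046) = 18457/(-545074274) = 18457*(-1/545074274) = -18457/545074274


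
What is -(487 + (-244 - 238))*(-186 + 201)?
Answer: -75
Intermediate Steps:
-(487 + (-244 - 238))*(-186 + 201) = -(487 - 482)*15 = -5*15 = -1*75 = -75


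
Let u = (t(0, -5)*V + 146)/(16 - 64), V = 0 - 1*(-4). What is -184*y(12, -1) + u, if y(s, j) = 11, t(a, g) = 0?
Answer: -48649/24 ≈ -2027.0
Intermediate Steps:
V = 4 (V = 0 + 4 = 4)
u = -73/24 (u = (0*4 + 146)/(16 - 64) = (0 + 146)/(-48) = 146*(-1/48) = -73/24 ≈ -3.0417)
-184*y(12, -1) + u = -184*11 - 73/24 = -2024 - 73/24 = -48649/24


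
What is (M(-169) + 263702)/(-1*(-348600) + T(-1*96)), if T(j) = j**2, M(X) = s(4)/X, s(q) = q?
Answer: 22282817/30235452 ≈ 0.73698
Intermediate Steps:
M(X) = 4/X
(M(-169) + 263702)/(-1*(-348600) + T(-1*96)) = (4/(-169) + 263702)/(-1*(-348600) + (-1*96)**2) = (4*(-1/169) + 263702)/(348600 + (-96)**2) = (-4/169 + 263702)/(348600 + 9216) = (44565634/169)/357816 = (44565634/169)*(1/357816) = 22282817/30235452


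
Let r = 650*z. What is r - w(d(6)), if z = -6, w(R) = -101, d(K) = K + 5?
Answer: -3799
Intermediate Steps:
d(K) = 5 + K
r = -3900 (r = 650*(-6) = -3900)
r - w(d(6)) = -3900 - 1*(-101) = -3900 + 101 = -3799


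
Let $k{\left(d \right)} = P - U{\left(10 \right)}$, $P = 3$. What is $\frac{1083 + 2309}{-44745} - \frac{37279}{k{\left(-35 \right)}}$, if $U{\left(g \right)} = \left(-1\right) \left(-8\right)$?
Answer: $\frac{333606379}{44745} \approx 7455.7$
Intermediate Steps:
$U{\left(g \right)} = 8$
$k{\left(d \right)} = -5$ ($k{\left(d \right)} = 3 - 8 = -5$)
$\frac{1083 + 2309}{-44745} - \frac{37279}{k{\left(-35 \right)}} = \frac{1083 + 2309}{-44745} - \frac{37279}{-5} = 3392 \left(- \frac{1}{44745}\right) - - \frac{37279}{5} = - \frac{3392}{44745} + \frac{37279}{5} = \frac{333606379}{44745}$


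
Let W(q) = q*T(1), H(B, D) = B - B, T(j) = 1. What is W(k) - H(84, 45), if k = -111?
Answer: -111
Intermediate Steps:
H(B, D) = 0
W(q) = q (W(q) = q*1 = q)
W(k) - H(84, 45) = -111 - 1*0 = -111 + 0 = -111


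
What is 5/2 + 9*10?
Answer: 185/2 ≈ 92.500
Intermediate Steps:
5/2 + 9*10 = 5*(1/2) + 90 = 5/2 + 90 = 185/2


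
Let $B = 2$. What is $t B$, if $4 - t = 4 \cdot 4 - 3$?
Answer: $-18$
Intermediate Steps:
$t = -9$ ($t = 4 - \left(4 \cdot 4 - 3\right) = 4 - \left(16 - 3\right) = 4 - 13 = -9$)
$t B = \left(-9\right) 2 = -18$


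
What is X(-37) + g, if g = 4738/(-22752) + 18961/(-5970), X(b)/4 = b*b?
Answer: 61945193909/11319120 ≈ 5472.6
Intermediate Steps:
X(b) = 4*b² (X(b) = 4*(b*b) = 4*b²)
g = -38307211/11319120 (g = 4738*(-1/22752) + 18961*(-1/5970) = -2369/11376 - 18961/5970 = -38307211/11319120 ≈ -3.3843)
X(-37) + g = 4*(-37)² - 38307211/11319120 = 4*1369 - 38307211/11319120 = 5476 - 38307211/11319120 = 61945193909/11319120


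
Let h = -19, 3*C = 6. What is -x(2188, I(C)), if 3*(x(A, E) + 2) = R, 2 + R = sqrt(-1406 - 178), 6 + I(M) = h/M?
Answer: 8/3 - 4*I*sqrt(11) ≈ 2.6667 - 13.266*I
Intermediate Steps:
C = 2 (C = (1/3)*6 = 2)
I(M) = -6 - 19/M
R = -2 + 12*I*sqrt(11) (R = -2 + sqrt(-1406 - 178) = -2 + sqrt(-1584) = -2 + 12*I*sqrt(11) ≈ -2.0 + 39.799*I)
x(A, E) = -8/3 + 4*I*sqrt(11) (x(A, E) = -2 + (-2 + 12*I*sqrt(11))/3 = -2 + (-2/3 + 4*I*sqrt(11)) = -8/3 + 4*I*sqrt(11))
-x(2188, I(C)) = -(-8/3 + 4*I*sqrt(11)) = 8/3 - 4*I*sqrt(11)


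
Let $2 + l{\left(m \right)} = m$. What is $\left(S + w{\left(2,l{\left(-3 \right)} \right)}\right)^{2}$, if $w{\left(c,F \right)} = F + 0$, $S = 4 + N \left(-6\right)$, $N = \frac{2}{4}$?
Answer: $16$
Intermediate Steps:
$N = \frac{1}{2}$ ($N = 2 \cdot \frac{1}{4} = \frac{1}{2} \approx 0.5$)
$l{\left(m \right)} = -2 + m$
$S = 1$ ($S = 4 + \frac{1}{2} \left(-6\right) = 4 - 3 = 1$)
$w{\left(c,F \right)} = F$
$\left(S + w{\left(2,l{\left(-3 \right)} \right)}\right)^{2} = \left(1 - 5\right)^{2} = \left(-4\right)^{2} = 16$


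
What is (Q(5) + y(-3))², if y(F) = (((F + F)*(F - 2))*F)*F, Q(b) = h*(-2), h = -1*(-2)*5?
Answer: 62500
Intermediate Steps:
h = 10 (h = 2*5 = 10)
Q(b) = -20 (Q(b) = 10*(-2) = -20)
y(F) = 2*F³*(-2 + F) (y(F) = (((2*F)*(-2 + F))*F)*F = ((2*F*(-2 + F))*F)*F = (2*F²*(-2 + F))*F = 2*F³*(-2 + F))
(Q(5) + y(-3))² = (-20 + 2*(-3)³*(-2 - 3))² = (-20 + 2*(-27)*(-5))² = (-20 + 270)² = 250² = 62500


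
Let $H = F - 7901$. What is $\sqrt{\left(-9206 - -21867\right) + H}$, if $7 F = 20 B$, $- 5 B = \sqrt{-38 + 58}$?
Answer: $\frac{2 \sqrt{58310 - 14 \sqrt{5}}}{7} \approx 68.974$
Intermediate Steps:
$B = - \frac{2 \sqrt{5}}{5}$ ($B = - \frac{\sqrt{-38 + 58}}{5} = - \frac{\sqrt{20}}{5} = - \frac{2 \sqrt{5}}{5} \approx -0.89443$)
$F = - \frac{8 \sqrt{5}}{7}$ ($F = \frac{20 \left(- \frac{2 \sqrt{5}}{5}\right)}{7} = \frac{\left(-8\right) \sqrt{5}}{7} = - \frac{8 \sqrt{5}}{7} \approx -2.5555$)
$H = -7901 - \frac{8 \sqrt{5}}{7}$ ($H = - \frac{8 \sqrt{5}}{7} - 7901 = -7901 - \frac{8 \sqrt{5}}{7} \approx -7903.6$)
$\sqrt{\left(-9206 - -21867\right) + H} = \sqrt{\left(-9206 - -21867\right) - \left(7901 + \frac{8 \sqrt{5}}{7}\right)} = \sqrt{\left(-9206 + 21867\right) - \left(7901 + \frac{8 \sqrt{5}}{7}\right)} = \sqrt{12661 - \left(7901 + \frac{8 \sqrt{5}}{7}\right)} = \sqrt{4760 - \frac{8 \sqrt{5}}{7}}$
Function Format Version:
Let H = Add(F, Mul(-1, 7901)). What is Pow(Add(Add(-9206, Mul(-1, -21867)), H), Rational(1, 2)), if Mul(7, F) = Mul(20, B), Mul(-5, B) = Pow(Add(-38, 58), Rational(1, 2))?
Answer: Mul(Rational(2, 7), Pow(Add(58310, Mul(-14, Pow(5, Rational(1, 2)))), Rational(1, 2))) ≈ 68.974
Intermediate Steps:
B = Mul(Rational(-2, 5), Pow(5, Rational(1, 2))) (B = Mul(Rational(-1, 5), Pow(Add(-38, 58), Rational(1, 2))) = Mul(Rational(-1, 5), Pow(20, Rational(1, 2))) = Mul(Rational(-1, 5), Mul(2, Pow(5, Rational(1, 2)))) = Mul(Rational(-2, 5), Pow(5, Rational(1, 2))) ≈ -0.89443)
F = Mul(Rational(-8, 7), Pow(5, Rational(1, 2))) (F = Mul(Rational(1, 7), Mul(20, Mul(Rational(-2, 5), Pow(5, Rational(1, 2))))) = Mul(Rational(1, 7), Mul(-8, Pow(5, Rational(1, 2)))) = Mul(Rational(-8, 7), Pow(5, Rational(1, 2))) ≈ -2.5555)
H = Add(-7901, Mul(Rational(-8, 7), Pow(5, Rational(1, 2)))) (H = Add(Mul(Rational(-8, 7), Pow(5, Rational(1, 2))), Mul(-1, 7901)) = Add(Mul(Rational(-8, 7), Pow(5, Rational(1, 2))), -7901) = Add(-7901, Mul(Rational(-8, 7), Pow(5, Rational(1, 2)))) ≈ -7903.6)
Pow(Add(Add(-9206, Mul(-1, -21867)), H), Rational(1, 2)) = Pow(Add(Add(-9206, Mul(-1, -21867)), Add(-7901, Mul(Rational(-8, 7), Pow(5, Rational(1, 2))))), Rational(1, 2)) = Pow(Add(Add(-9206, 21867), Add(-7901, Mul(Rational(-8, 7), Pow(5, Rational(1, 2))))), Rational(1, 2)) = Pow(Add(12661, Add(-7901, Mul(Rational(-8, 7), Pow(5, Rational(1, 2))))), Rational(1, 2)) = Pow(Add(4760, Mul(Rational(-8, 7), Pow(5, Rational(1, 2)))), Rational(1, 2))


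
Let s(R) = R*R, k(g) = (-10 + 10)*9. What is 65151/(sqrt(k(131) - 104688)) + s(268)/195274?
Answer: 35912/97637 - 21717*I*sqrt(727)/2908 ≈ 0.36781 - 201.36*I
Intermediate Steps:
k(g) = 0 (k(g) = 0*9 = 0)
s(R) = R**2
65151/(sqrt(k(131) - 104688)) + s(268)/195274 = 65151/(sqrt(0 - 104688)) + 268**2/195274 = 65151/(sqrt(-104688)) + 71824*(1/195274) = 65151/((12*I*sqrt(727))) + 35912/97637 = 65151*(-I*sqrt(727)/8724) + 35912/97637 = -21717*I*sqrt(727)/2908 + 35912/97637 = 35912/97637 - 21717*I*sqrt(727)/2908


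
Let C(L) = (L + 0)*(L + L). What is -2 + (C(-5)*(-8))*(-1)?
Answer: 398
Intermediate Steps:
C(L) = 2*L² (C(L) = L*(2*L) = 2*L²)
-2 + (C(-5)*(-8))*(-1) = -2 + ((2*(-5)²)*(-8))*(-1) = -2 + ((2*25)*(-8))*(-1) = -2 + (50*(-8))*(-1) = -2 - 400*(-1) = -2 + 400 = 398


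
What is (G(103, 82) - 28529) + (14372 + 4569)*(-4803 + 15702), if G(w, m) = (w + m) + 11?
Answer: 206409626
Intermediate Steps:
G(w, m) = 11 + m + w (G(w, m) = (m + w) + 11 = 11 + m + w)
(G(103, 82) - 28529) + (14372 + 4569)*(-4803 + 15702) = ((11 + 82 + 103) - 28529) + (14372 + 4569)*(-4803 + 15702) = (196 - 28529) + 18941*10899 = -28333 + 206437959 = 206409626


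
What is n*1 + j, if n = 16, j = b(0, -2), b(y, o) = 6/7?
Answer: 118/7 ≈ 16.857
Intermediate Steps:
b(y, o) = 6/7 (b(y, o) = 6*(1/7) = 6/7)
j = 6/7 ≈ 0.85714
n*1 + j = 16*1 + 6/7 = 16 + 6/7 = 118/7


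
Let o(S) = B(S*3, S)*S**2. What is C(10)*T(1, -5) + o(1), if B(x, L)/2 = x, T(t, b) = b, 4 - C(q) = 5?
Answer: 11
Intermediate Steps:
C(q) = -1 (C(q) = 4 - 1*5 = 4 - 5 = -1)
B(x, L) = 2*x
o(S) = 6*S**3 (o(S) = (2*(S*3))*S**2 = (2*(3*S))*S**2 = (6*S)*S**2 = 6*S**3)
C(10)*T(1, -5) + o(1) = -1*(-5) + 6*1**3 = 5 + 6*1 = 5 + 6 = 11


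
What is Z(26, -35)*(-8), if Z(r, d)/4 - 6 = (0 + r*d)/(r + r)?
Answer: 368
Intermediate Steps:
Z(r, d) = 24 + 2*d (Z(r, d) = 24 + 4*((0 + r*d)/(r + r)) = 24 + 4*((0 + d*r)/((2*r))) = 24 + 4*((d*r)*(1/(2*r))) = 24 + 4*(d/2) = 24 + 2*d)
Z(26, -35)*(-8) = (24 + 2*(-35))*(-8) = (24 - 70)*(-8) = -46*(-8) = 368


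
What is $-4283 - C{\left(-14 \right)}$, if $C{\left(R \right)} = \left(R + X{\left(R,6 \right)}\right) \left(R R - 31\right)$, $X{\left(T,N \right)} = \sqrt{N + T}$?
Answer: $-1973 - 330 i \sqrt{2} \approx -1973.0 - 466.69 i$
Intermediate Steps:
$C{\left(R \right)} = \left(-31 + R^{2}\right) \left(R + \sqrt{6 + R}\right)$ ($C{\left(R \right)} = \left(R + \sqrt{6 + R}\right) \left(R R - 31\right) = \left(R + \sqrt{6 + R}\right) \left(R^{2} - 31\right) = \left(R + \sqrt{6 + R}\right) \left(-31 + R^{2}\right) = \left(-31 + R^{2}\right) \left(R + \sqrt{6 + R}\right)$)
$-4283 - C{\left(-14 \right)} = -4283 - \left(\left(-14\right)^{3} - -434 - 31 \sqrt{6 - 14} + \left(-14\right)^{2} \sqrt{6 - 14}\right) = -4283 - \left(-2744 + 434 - 31 \sqrt{-8} + 196 \sqrt{-8}\right) = -4283 - \left(-2744 + 434 - 31 \cdot 2 i \sqrt{2} + 196 \cdot 2 i \sqrt{2}\right) = -4283 - \left(-2744 + 434 - 62 i \sqrt{2} + 392 i \sqrt{2}\right) = -4283 - \left(-2310 + 330 i \sqrt{2}\right) = -4283 + \left(2310 - 330 i \sqrt{2}\right) = -1973 - 330 i \sqrt{2}$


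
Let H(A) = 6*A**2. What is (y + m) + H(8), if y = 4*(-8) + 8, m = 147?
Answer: 507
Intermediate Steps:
y = -24 (y = -32 + 8 = -24)
(y + m) + H(8) = (-24 + 147) + 6*8**2 = 123 + 6*64 = 123 + 384 = 507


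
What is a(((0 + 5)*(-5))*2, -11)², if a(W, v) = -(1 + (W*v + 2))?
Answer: 305809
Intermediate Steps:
a(W, v) = -3 - W*v (a(W, v) = -(1 + (2 + W*v)) = -(3 + W*v) = -3 - W*v)
a(((0 + 5)*(-5))*2, -11)² = (-3 - 1*((0 + 5)*(-5))*2*(-11))² = (-3 - 1*(5*(-5))*2*(-11))² = (-3 - 1*(-25*2)*(-11))² = (-3 - 1*(-50)*(-11))² = (-3 - 550)² = (-553)² = 305809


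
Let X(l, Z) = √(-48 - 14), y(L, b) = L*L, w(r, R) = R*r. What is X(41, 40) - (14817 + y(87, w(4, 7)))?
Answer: -22386 + I*√62 ≈ -22386.0 + 7.874*I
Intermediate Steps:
y(L, b) = L²
X(l, Z) = I*√62 (X(l, Z) = √(-62) = I*√62)
X(41, 40) - (14817 + y(87, w(4, 7))) = I*√62 - (14817 + 87²) = I*√62 - (14817 + 7569) = I*√62 - 1*22386 = I*√62 - 22386 = -22386 + I*√62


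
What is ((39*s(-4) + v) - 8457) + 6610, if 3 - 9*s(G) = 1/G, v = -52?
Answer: -22619/12 ≈ -1884.9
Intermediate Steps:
s(G) = ⅓ - 1/(9*G)
((39*s(-4) + v) - 8457) + 6610 = ((39*((⅑)*(-1 + 3*(-4))/(-4)) - 52) - 8457) + 6610 = ((39*((⅑)*(-¼)*(-1 - 12)) - 52) - 8457) + 6610 = ((39*((⅑)*(-¼)*(-13)) - 52) - 8457) + 6610 = ((39*(13/36) - 52) - 8457) + 6610 = ((169/12 - 52) - 8457) + 6610 = (-455/12 - 8457) + 6610 = -101939/12 + 6610 = -22619/12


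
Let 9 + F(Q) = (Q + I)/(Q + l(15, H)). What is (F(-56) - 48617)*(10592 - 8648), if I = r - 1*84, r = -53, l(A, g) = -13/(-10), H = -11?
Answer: -51703580448/547 ≈ -9.4522e+7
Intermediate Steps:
l(A, g) = 13/10 (l(A, g) = -13*(-⅒) = 13/10)
I = -137 (I = -53 - 1*84 = -53 - 84 = -137)
F(Q) = -9 + (-137 + Q)/(13/10 + Q) (F(Q) = -9 + (Q - 137)/(Q + 13/10) = -9 + (-137 + Q)/(13/10 + Q))
(F(-56) - 48617)*(10592 - 8648) = ((-1487 - 80*(-56))/(13 + 10*(-56)) - 48617)*(10592 - 8648) = ((-1487 + 4480)/(13 - 560) - 48617)*1944 = (2993/(-547) - 48617)*1944 = (-1/547*2993 - 48617)*1944 = (-2993/547 - 48617)*1944 = -26596492/547*1944 = -51703580448/547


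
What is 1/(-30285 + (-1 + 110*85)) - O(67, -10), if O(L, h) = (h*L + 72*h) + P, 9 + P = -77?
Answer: 30901535/20936 ≈ 1476.0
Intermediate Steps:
P = -86 (P = -9 - 77 = -86)
O(L, h) = -86 + 72*h + L*h (O(L, h) = (h*L + 72*h) - 86 = (L*h + 72*h) - 86 = (72*h + L*h) - 86 = -86 + 72*h + L*h)
1/(-30285 + (-1 + 110*85)) - O(67, -10) = 1/(-30285 + (-1 + 110*85)) - (-86 + 72*(-10) + 67*(-10)) = 1/(-30285 + (-1 + 9350)) - (-86 - 720 - 670) = 1/(-30285 + 9349) - 1*(-1476) = 1/(-20936) + 1476 = -1/20936 + 1476 = 30901535/20936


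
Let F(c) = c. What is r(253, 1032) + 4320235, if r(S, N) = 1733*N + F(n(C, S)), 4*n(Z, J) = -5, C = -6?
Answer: 24434759/4 ≈ 6.1087e+6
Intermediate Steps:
n(Z, J) = -5/4 (n(Z, J) = (1/4)*(-5) = -5/4)
r(S, N) = -5/4 + 1733*N (r(S, N) = 1733*N - 5/4 = -5/4 + 1733*N)
r(253, 1032) + 4320235 = (-5/4 + 1733*1032) + 4320235 = (-5/4 + 1788456) + 4320235 = 7153819/4 + 4320235 = 24434759/4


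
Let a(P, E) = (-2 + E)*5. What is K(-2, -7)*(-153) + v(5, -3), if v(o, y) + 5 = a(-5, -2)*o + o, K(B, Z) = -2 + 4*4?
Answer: -2242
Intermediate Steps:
K(B, Z) = 14 (K(B, Z) = -2 + 16 = 14)
a(P, E) = -10 + 5*E
v(o, y) = -5 - 19*o (v(o, y) = -5 + ((-10 + 5*(-2))*o + o) = -5 + ((-10 - 10)*o + o) = -5 + (-20*o + o) = -5 - 19*o)
K(-2, -7)*(-153) + v(5, -3) = 14*(-153) + (-5 - 19*5) = -2142 + (-5 - 95) = -2142 - 100 = -2242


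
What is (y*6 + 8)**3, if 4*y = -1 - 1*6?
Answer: -125/8 ≈ -15.625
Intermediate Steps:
y = -7/4 (y = (-1 - 1*6)/4 = (-1 - 6)/4 = (1/4)*(-7) = -7/4 ≈ -1.7500)
(y*6 + 8)**3 = (-7/4*6 + 8)**3 = (-21/2 + 8)**3 = (-5/2)**3 = -125/8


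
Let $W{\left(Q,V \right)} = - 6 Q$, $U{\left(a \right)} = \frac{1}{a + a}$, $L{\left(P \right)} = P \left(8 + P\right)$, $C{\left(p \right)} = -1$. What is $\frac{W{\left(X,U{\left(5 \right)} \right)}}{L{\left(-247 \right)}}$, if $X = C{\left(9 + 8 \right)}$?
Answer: $\frac{6}{59033} \approx 0.00010164$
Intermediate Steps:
$X = -1$
$U{\left(a \right)} = \frac{1}{2 a}$
$\frac{W{\left(X,U{\left(5 \right)} \right)}}{L{\left(-247 \right)}} = \frac{\left(-6\right) \left(-1\right)}{\left(-247\right) \left(8 - 247\right)} = \frac{6}{\left(-247\right) \left(-239\right)} = \frac{6}{59033}$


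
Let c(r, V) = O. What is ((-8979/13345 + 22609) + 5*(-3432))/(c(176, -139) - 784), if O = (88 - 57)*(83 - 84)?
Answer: -72707926/10876175 ≈ -6.6851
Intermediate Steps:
O = -31 (O = 31*(-1) = -31)
c(r, V) = -31
((-8979/13345 + 22609) + 5*(-3432))/(c(176, -139) - 784) = ((-8979/13345 + 22609) + 5*(-3432))/(-31 - 784) = ((-8979*1/13345 + 22609) - 17160)/(-815) = ((-8979/13345 + 22609) - 17160)*(-1/815) = (301708126/13345 - 17160)*(-1/815) = (72707926/13345)*(-1/815) = -72707926/10876175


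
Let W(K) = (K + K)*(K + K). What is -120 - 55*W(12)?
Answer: -31800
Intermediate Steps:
W(K) = 4*K² (W(K) = (2*K)*(2*K) = 4*K²)
-120 - 55*W(12) = -120 - 220*12² = -120 - 220*144 = -120 - 55*576 = -120 - 31680 = -31800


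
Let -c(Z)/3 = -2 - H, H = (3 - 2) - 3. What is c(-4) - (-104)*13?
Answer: 1352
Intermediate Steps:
H = -2 (H = 1 - 3 = -2)
c(Z) = 0 (c(Z) = -3*(-2 - 1*(-2)) = -3*(-2 + 2) = -3*0 = 0)
c(-4) - (-104)*13 = 0 - (-104)*13 = 0 - 1*(-1352) = 0 + 1352 = 1352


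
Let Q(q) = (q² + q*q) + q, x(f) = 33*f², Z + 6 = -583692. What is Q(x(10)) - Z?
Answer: 22366998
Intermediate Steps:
Z = -583698 (Z = -6 - 583692 = -583698)
Q(q) = q + 2*q² (Q(q) = (q² + q²) + q = 2*q² + q = q + 2*q²)
Q(x(10)) - Z = (33*10²)*(1 + 2*(33*10²)) - 1*(-583698) = (33*100)*(1 + 2*(33*100)) + 583698 = 3300*(1 + 2*3300) + 583698 = 3300*(1 + 6600) + 583698 = 3300*6601 + 583698 = 21783300 + 583698 = 22366998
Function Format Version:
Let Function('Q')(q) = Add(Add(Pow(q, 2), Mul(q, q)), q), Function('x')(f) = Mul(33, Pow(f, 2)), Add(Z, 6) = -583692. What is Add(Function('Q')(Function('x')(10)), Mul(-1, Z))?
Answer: 22366998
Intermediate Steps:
Z = -583698 (Z = Add(-6, -583692) = -583698)
Function('Q')(q) = Add(q, Mul(2, Pow(q, 2))) (Function('Q')(q) = Add(Add(Pow(q, 2), Pow(q, 2)), q) = Add(Mul(2, Pow(q, 2)), q) = Add(q, Mul(2, Pow(q, 2))))
Add(Function('Q')(Function('x')(10)), Mul(-1, Z)) = Add(Mul(Mul(33, Pow(10, 2)), Add(1, Mul(2, Mul(33, Pow(10, 2))))), Mul(-1, -583698)) = Add(Mul(Mul(33, 100), Add(1, Mul(2, Mul(33, 100)))), 583698) = Add(Mul(3300, Add(1, Mul(2, 3300))), 583698) = Add(Mul(3300, Add(1, 6600)), 583698) = Add(Mul(3300, 6601), 583698) = Add(21783300, 583698) = 22366998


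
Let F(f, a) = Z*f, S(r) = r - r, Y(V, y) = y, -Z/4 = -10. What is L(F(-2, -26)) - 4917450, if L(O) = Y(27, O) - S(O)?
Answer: -4917530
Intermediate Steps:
Z = 40 (Z = -4*(-10) = 40)
S(r) = 0
F(f, a) = 40*f
L(O) = O (L(O) = O - 1*0 = O + 0 = O)
L(F(-2, -26)) - 4917450 = 40*(-2) - 4917450 = -80 - 4917450 = -4917530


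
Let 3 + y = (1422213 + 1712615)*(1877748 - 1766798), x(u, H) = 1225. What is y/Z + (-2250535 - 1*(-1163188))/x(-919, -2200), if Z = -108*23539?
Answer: -428830495672889/3114209700 ≈ -1.3770e+5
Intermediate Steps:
Z = -2542212
y = 347809166597 (y = -3 + (1422213 + 1712615)*(1877748 - 1766798) = -3 + 3134828*110950 = -3 + 347809166600 = 347809166597)
y/Z + (-2250535 - 1*(-1163188))/x(-919, -2200) = 347809166597/(-2542212) + (-2250535 - 1*(-1163188))/1225 = 347809166597*(-1/2542212) + (-2250535 + 1163188)*(1/1225) = -347809166597/2542212 - 1087347*1/1225 = -347809166597/2542212 - 1087347/1225 = -428830495672889/3114209700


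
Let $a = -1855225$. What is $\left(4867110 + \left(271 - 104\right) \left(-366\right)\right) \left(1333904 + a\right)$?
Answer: $-2505462470148$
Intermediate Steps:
$\left(4867110 + \left(271 - 104\right) \left(-366\right)\right) \left(1333904 + a\right) = \left(4867110 + \left(271 - 104\right) \left(-366\right)\right) \left(1333904 - 1855225\right) = \left(4867110 + 167 \left(-366\right)\right) \left(-521321\right) = \left(4867110 - 61122\right) \left(-521321\right) = 4805988 \left(-521321\right) = -2505462470148$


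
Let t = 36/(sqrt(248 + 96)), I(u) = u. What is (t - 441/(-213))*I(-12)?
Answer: -1764/71 - 108*sqrt(86)/43 ≈ -48.137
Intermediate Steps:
t = 9*sqrt(86)/43 (t = 36/(sqrt(344)) = 36/((2*sqrt(86))) = 36*(sqrt(86)/172) = 9*sqrt(86)/43 ≈ 1.9410)
(t - 441/(-213))*I(-12) = (9*sqrt(86)/43 - 441/(-213))*(-12) = (9*sqrt(86)/43 - 441*(-1/213))*(-12) = (9*sqrt(86)/43 + 147/71)*(-12) = (147/71 + 9*sqrt(86)/43)*(-12) = -1764/71 - 108*sqrt(86)/43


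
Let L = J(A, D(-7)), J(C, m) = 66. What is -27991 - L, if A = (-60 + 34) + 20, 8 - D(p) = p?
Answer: -28057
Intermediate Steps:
D(p) = 8 - p
A = -6 (A = -26 + 20 = -6)
L = 66
-27991 - L = -27991 - 1*66 = -27991 - 66 = -28057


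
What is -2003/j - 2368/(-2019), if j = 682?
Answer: -2429081/1376958 ≈ -1.7641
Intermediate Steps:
-2003/j - 2368/(-2019) = -2003/682 - 2368/(-2019) = -2003*1/682 - 2368*(-1/2019) = -2003/682 + 2368/2019 = -2429081/1376958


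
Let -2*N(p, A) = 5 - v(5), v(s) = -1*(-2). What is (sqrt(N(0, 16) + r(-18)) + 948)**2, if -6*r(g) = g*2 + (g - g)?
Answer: 1797417/2 + 2844*sqrt(2) ≈ 9.0273e+5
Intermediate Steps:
v(s) = 2
r(g) = -g/3 (r(g) = -(g*2 + (g - g))/6 = -(2*g + 0)/6 = -g/3)
N(p, A) = -3/2 (N(p, A) = -(5 - 1*2)/2 = -(5 - 2)/2 = -1/2*3 = -3/2)
(sqrt(N(0, 16) + r(-18)) + 948)**2 = (sqrt(-3/2 - 1/3*(-18)) + 948)**2 = (sqrt(-3/2 + 6) + 948)**2 = (sqrt(9/2) + 948)**2 = (3*sqrt(2)/2 + 948)**2 = (948 + 3*sqrt(2)/2)**2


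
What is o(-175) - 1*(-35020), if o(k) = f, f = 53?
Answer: 35073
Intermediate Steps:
o(k) = 53
o(-175) - 1*(-35020) = 53 - 1*(-35020) = 53 + 35020 = 35073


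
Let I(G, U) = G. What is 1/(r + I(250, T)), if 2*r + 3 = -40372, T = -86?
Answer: -2/39875 ≈ -5.0157e-5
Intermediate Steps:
r = -40375/2 (r = -3/2 + (½)*(-40372) = -3/2 - 20186 = -40375/2 ≈ -20188.)
1/(r + I(250, T)) = 1/(-40375/2 + 250) = 1/(-39875/2) = -2/39875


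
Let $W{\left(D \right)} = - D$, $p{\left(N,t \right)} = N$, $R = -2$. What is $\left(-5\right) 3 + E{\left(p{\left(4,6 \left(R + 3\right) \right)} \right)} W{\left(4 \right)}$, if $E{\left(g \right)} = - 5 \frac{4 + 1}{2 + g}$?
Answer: $\frac{5}{3} \approx 1.6667$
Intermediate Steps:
$E{\left(g \right)} = - \frac{25}{2 + g}$ ($E{\left(g \right)} = - 5 \frac{5}{2 + g} = - \frac{25}{2 + g}$)
$\left(-5\right) 3 + E{\left(p{\left(4,6 \left(R + 3\right) \right)} \right)} W{\left(4 \right)} = \left(-5\right) 3 + - \frac{25}{2 + 4} \left(\left(-1\right) 4\right) = -15 + - \frac{25}{6} \left(-4\right) = -15 + \left(-25\right) \frac{1}{6} \left(-4\right) = -15 - - \frac{50}{3} = -15 + \frac{50}{3} = \frac{5}{3}$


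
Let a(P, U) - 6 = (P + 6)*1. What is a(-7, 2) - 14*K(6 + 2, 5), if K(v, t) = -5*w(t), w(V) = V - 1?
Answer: 285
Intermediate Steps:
w(V) = -1 + V
a(P, U) = 12 + P (a(P, U) = 6 + (P + 6)*1 = 6 + (6 + P)*1 = 6 + (6 + P) = 12 + P)
K(v, t) = 5 - 5*t (K(v, t) = -5*(-1 + t) = 5 - 5*t)
a(-7, 2) - 14*K(6 + 2, 5) = (12 - 7) - 14*(5 - 5*5) = 5 - 14*(5 - 25) = 5 - 14*(-20) = 5 + 280 = 285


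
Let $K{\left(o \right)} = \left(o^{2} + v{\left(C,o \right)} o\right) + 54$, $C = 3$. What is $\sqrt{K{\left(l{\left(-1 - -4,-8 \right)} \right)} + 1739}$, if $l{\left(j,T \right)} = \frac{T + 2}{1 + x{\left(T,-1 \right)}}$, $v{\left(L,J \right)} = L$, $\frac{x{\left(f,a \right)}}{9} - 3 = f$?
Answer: $\frac{\sqrt{868019}}{22} \approx 42.349$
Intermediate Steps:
$x{\left(f,a \right)} = 27 + 9 f$
$l{\left(j,T \right)} = \frac{2 + T}{28 + 9 T}$ ($l{\left(j,T \right)} = \frac{T + 2}{1 + \left(27 + 9 T\right)} = \frac{2 + T}{28 + 9 T}$)
$K{\left(o \right)} = 54 + o^{2} + 3 o$ ($K{\left(o \right)} = \left(o^{2} + 3 o\right) + 54 = 54 + o^{2} + 3 o$)
$\sqrt{K{\left(l{\left(-1 - -4,-8 \right)} \right)} + 1739} = \sqrt{\left(54 + \left(\frac{2 - 8}{28 + 9 \left(-8\right)}\right)^{2} + 3 \frac{2 - 8}{28 + 9 \left(-8\right)}\right) + 1739} = \sqrt{\left(54 + \left(\frac{1}{28 - 72} \left(-6\right)\right)^{2} + 3 \frac{1}{28 - 72} \left(-6\right)\right) + 1739} = \sqrt{\left(54 + \left(\frac{1}{-44} \left(-6\right)\right)^{2} + 3 \frac{1}{-44} \left(-6\right)\right) + 1739} = \sqrt{\left(54 + \left(\left(- \frac{1}{44}\right) \left(-6\right)\right)^{2} + 3 \left(\left(- \frac{1}{44}\right) \left(-6\right)\right)\right) + 1739} = \sqrt{\left(54 + \left(\frac{3}{22}\right)^{2} + 3 \cdot \frac{3}{22}\right) + 1739} = \sqrt{\left(54 + \frac{9}{484} + \frac{9}{22}\right) + 1739} = \sqrt{\frac{26343}{484} + 1739} = \sqrt{\frac{868019}{484}} = \frac{\sqrt{868019}}{22}$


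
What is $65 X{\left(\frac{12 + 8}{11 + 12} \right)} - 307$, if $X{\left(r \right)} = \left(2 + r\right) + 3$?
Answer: $\frac{1714}{23} \approx 74.522$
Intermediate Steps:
$X{\left(r \right)} = 5 + r$
$65 X{\left(\frac{12 + 8}{11 + 12} \right)} - 307 = 65 \left(5 + \frac{12 + 8}{11 + 12}\right) - 307 = 65 \left(5 + \frac{20}{23}\right) - 307 = 65 \cdot \frac{135}{23} - 307 = \frac{8775}{23} - 307 = \frac{1714}{23}$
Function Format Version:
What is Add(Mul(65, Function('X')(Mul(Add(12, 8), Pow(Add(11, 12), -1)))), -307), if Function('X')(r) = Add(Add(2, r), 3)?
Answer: Rational(1714, 23) ≈ 74.522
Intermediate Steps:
Function('X')(r) = Add(5, r)
Add(Mul(65, Function('X')(Mul(Add(12, 8), Pow(Add(11, 12), -1)))), -307) = Add(Mul(65, Add(5, Mul(Add(12, 8), Pow(Add(11, 12), -1)))), -307) = Add(Mul(65, Add(5, Mul(20, Pow(23, -1)))), -307) = Add(Mul(65, Add(5, Mul(20, Rational(1, 23)))), -307) = Add(Mul(65, Add(5, Rational(20, 23))), -307) = Add(Mul(65, Rational(135, 23)), -307) = Add(Rational(8775, 23), -307) = Rational(1714, 23)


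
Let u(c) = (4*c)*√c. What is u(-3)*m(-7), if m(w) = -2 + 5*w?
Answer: 444*I*√3 ≈ 769.03*I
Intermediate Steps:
u(c) = 4*c^(3/2)
u(-3)*m(-7) = (4*(-3)^(3/2))*(-2 + 5*(-7)) = (4*(-3*I*√3))*(-2 - 35) = -12*I*√3*(-37) = 444*I*√3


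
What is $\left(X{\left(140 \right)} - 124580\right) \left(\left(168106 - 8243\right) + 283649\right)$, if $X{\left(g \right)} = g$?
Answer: $-55190633280$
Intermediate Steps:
$\left(X{\left(140 \right)} - 124580\right) \left(\left(168106 - 8243\right) + 283649\right) = \left(140 - 124580\right) \left(\left(168106 - 8243\right) + 283649\right) = - 124440 \left(\left(168106 - 8243\right) + 283649\right) = - 124440 \left(159863 + 283649\right) = \left(-124440\right) 443512 = -55190633280$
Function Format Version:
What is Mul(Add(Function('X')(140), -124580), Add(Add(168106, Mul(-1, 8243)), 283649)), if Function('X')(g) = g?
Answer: -55190633280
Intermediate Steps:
Mul(Add(Function('X')(140), -124580), Add(Add(168106, Mul(-1, 8243)), 283649)) = Mul(Add(140, -124580), Add(Add(168106, Mul(-1, 8243)), 283649)) = Mul(-124440, Add(Add(168106, -8243), 283649)) = Mul(-124440, Add(159863, 283649)) = Mul(-124440, 443512) = -55190633280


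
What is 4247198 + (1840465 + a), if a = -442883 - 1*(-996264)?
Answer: 6641044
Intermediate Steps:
a = 553381 (a = -442883 + 996264 = 553381)
4247198 + (1840465 + a) = 4247198 + (1840465 + 553381) = 4247198 + 2393846 = 6641044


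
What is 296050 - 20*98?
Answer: 294090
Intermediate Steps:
296050 - 20*98 = 296050 - 1*1960 = 296050 - 1960 = 294090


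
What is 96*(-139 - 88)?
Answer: -21792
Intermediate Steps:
96*(-139 - 88) = 96*(-227) = -21792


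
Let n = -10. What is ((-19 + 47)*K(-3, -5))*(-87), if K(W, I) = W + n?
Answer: 31668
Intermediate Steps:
K(W, I) = -10 + W (K(W, I) = W - 10 = -10 + W)
((-19 + 47)*K(-3, -5))*(-87) = ((-19 + 47)*(-10 - 3))*(-87) = (28*(-13))*(-87) = -364*(-87) = 31668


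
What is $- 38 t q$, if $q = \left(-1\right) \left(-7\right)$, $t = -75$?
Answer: $19950$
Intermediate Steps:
$q = 7$
$- 38 t q = \left(-38\right) \left(-75\right) 7 = 2850 \cdot 7 = 19950$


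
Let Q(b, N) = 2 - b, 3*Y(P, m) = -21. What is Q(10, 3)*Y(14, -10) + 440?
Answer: 496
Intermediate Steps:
Y(P, m) = -7 (Y(P, m) = (1/3)*(-21) = -7)
Q(10, 3)*Y(14, -10) + 440 = (2 - 1*10)*(-7) + 440 = (2 - 10)*(-7) + 440 = -8*(-7) + 440 = 56 + 440 = 496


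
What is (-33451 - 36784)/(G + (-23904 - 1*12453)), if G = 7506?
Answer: 70235/28851 ≈ 2.4344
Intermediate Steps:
(-33451 - 36784)/(G + (-23904 - 1*12453)) = (-33451 - 36784)/(7506 + (-23904 - 1*12453)) = -70235/(7506 + (-23904 - 12453)) = -70235/(7506 - 36357) = -70235/(-28851) = -70235*(-1/28851) = 70235/28851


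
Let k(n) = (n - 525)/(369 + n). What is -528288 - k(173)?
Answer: -143165872/271 ≈ -5.2829e+5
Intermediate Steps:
k(n) = (-525 + n)/(369 + n)
-528288 - k(173) = -528288 - (-525 + 173)/(369 + 173) = -528288 - (-352)/542 = -528288 - 1*(-176/271) = -528288 + 176/271 = -143165872/271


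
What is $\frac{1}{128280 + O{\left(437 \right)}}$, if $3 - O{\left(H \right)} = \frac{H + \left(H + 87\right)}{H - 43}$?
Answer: $\frac{394}{50542541} \approx 7.7954 \cdot 10^{-6}$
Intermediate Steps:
$O{\left(H \right)} = 3 - \frac{87 + 2 H}{-43 + H}$ ($O{\left(H \right)} = 3 - \frac{H + \left(H + 87\right)}{H - 43} = 3 - \frac{H + \left(87 + H\right)}{-43 + H} = 3 - \frac{87 + 2 H}{-43 + H}$)
$\frac{1}{128280 + O{\left(437 \right)}} = \frac{1}{128280 + \frac{-216 + 437}{-43 + 437}} = \frac{1}{128280 + \frac{1}{394} \cdot 221} = \frac{1}{128280 + \frac{221}{394}} = \frac{1}{\frac{50542541}{394}} = \frac{394}{50542541}$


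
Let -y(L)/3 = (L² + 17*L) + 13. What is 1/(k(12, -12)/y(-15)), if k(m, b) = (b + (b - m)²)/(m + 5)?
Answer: 289/188 ≈ 1.5372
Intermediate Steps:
y(L) = -39 - 51*L - 3*L² (y(L) = -3*((L² + 17*L) + 13) = -3*(13 + L² + 17*L) = -39 - 51*L - 3*L²)
k(m, b) = (b + (b - m)²)/(5 + m)
1/(k(12, -12)/y(-15)) = 1/(((-12 + (-12 - 1*12)²)/(5 + 12))/(-39 - 51*(-15) - 3*(-15)²)) = 1/(((-12 + (-12 - 12)²)/17)/(-39 + 765 - 3*225)) = 1/(((-12 + (-24)²)/17)/(-39 + 765 - 675)) = 1/(((-12 + 576)/17)/51) = 1/(((1/17)*564)*(1/51)) = 1/((564/17)*(1/51)) = 1/(188/289) = 289/188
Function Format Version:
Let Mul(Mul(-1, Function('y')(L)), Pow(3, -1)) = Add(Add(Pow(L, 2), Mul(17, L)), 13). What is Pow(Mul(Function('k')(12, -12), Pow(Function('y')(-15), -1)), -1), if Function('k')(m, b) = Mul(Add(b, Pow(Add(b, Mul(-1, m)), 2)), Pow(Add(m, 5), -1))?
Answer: Rational(289, 188) ≈ 1.5372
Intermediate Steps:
Function('y')(L) = Add(-39, Mul(-51, L), Mul(-3, Pow(L, 2))) (Function('y')(L) = Mul(-3, Add(Add(Pow(L, 2), Mul(17, L)), 13)) = Mul(-3, Add(13, Pow(L, 2), Mul(17, L))) = Add(-39, Mul(-51, L), Mul(-3, Pow(L, 2))))
Function('k')(m, b) = Mul(Pow(Add(5, m), -1), Add(b, Pow(Add(b, Mul(-1, m)), 2))) (Function('k')(m, b) = Mul(Add(b, Pow(Add(b, Mul(-1, m)), 2)), Pow(Add(5, m), -1)) = Mul(Pow(Add(5, m), -1), Add(b, Pow(Add(b, Mul(-1, m)), 2))))
Pow(Mul(Function('k')(12, -12), Pow(Function('y')(-15), -1)), -1) = Pow(Mul(Mul(Pow(Add(5, 12), -1), Add(-12, Pow(Add(-12, Mul(-1, 12)), 2))), Pow(Add(-39, Mul(-51, -15), Mul(-3, Pow(-15, 2))), -1)), -1) = Pow(Mul(Mul(Pow(17, -1), Add(-12, Pow(Add(-12, -12), 2))), Pow(Add(-39, 765, Mul(-3, 225)), -1)), -1) = Pow(Mul(Mul(Rational(1, 17), Add(-12, Pow(-24, 2))), Pow(Add(-39, 765, -675), -1)), -1) = Pow(Mul(Mul(Rational(1, 17), Add(-12, 576)), Pow(51, -1)), -1) = Pow(Mul(Mul(Rational(1, 17), 564), Rational(1, 51)), -1) = Pow(Mul(Rational(564, 17), Rational(1, 51)), -1) = Pow(Rational(188, 289), -1) = Rational(289, 188)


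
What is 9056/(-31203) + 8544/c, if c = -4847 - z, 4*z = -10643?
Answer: -381862816/90956745 ≈ -4.1983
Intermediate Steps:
z = -10643/4 (z = (¼)*(-10643) = -10643/4 ≈ -2660.8)
c = -8745/4 (c = -4847 - 1*(-10643/4) = -4847 + 10643/4 = -8745/4 ≈ -2186.3)
9056/(-31203) + 8544/c = 9056/(-31203) + 8544/(-8745/4) = 9056*(-1/31203) + 8544*(-4/8745) = -9056/31203 - 11392/2915 = -381862816/90956745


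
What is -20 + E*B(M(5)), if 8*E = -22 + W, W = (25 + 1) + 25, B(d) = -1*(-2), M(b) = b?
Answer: -51/4 ≈ -12.750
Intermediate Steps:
B(d) = 2
W = 51 (W = 26 + 25 = 51)
E = 29/8 (E = (-22 + 51)/8 = (⅛)*29 = 29/8 ≈ 3.6250)
-20 + E*B(M(5)) = -20 + (29/8)*2 = -20 + 29/4 = -51/4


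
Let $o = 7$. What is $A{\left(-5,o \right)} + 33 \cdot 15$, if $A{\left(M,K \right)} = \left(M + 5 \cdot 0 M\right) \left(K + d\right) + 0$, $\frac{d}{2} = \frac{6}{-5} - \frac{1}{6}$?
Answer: $\frac{1421}{3} \approx 473.67$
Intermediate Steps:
$d = - \frac{41}{15}$ ($d = 2 \left(\frac{6}{-5} - \frac{1}{6}\right) = 2 \left(6 \left(- \frac{1}{5}\right) - \frac{1}{6}\right) = 2 \left(- \frac{6}{5} - \frac{1}{6}\right) = 2 \left(- \frac{41}{30}\right) = - \frac{41}{15} \approx -2.7333$)
$A{\left(M,K \right)} = M \left(- \frac{41}{15} + K\right)$ ($A{\left(M,K \right)} = \left(M + 5 \cdot 0 M\right) \left(K - \frac{41}{15}\right) + 0 = \left(M + 0 M\right) \left(- \frac{41}{15} + K\right) + 0 = \left(M + 0\right) \left(- \frac{41}{15} + K\right) + 0 = M \left(- \frac{41}{15} + K\right) + 0 = M \left(- \frac{41}{15} + K\right)$)
$A{\left(-5,o \right)} + 33 \cdot 15 = \frac{1}{15} \left(-5\right) \left(-41 + 15 \cdot 7\right) + 33 \cdot 15 = \frac{1}{15} \left(-5\right) \left(-41 + 105\right) + 495 = \frac{1}{15} \left(-5\right) 64 + 495 = - \frac{64}{3} + 495 = \frac{1421}{3}$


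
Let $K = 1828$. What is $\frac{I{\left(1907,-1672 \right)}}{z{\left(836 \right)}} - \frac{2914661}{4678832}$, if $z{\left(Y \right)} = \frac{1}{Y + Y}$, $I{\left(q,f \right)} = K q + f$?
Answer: $\frac{27257891401723035}{4678832} \approx 5.8258 \cdot 10^{9}$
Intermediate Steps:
$I{\left(q,f \right)} = f + 1828 q$ ($I{\left(q,f \right)} = 1828 q + f = f + 1828 q$)
$z{\left(Y \right)} = \frac{1}{2 Y}$
$\frac{I{\left(1907,-1672 \right)}}{z{\left(836 \right)}} - \frac{2914661}{4678832} = \frac{-1672 + 1828 \cdot 1907}{\frac{1}{2} \cdot \frac{1}{836}} - \frac{2914661}{4678832} = \frac{-1672 + 3485996}{\frac{1}{2} \cdot \frac{1}{836}} - \frac{2914661}{4678832} = 3484324 \frac{1}{\frac{1}{1672}} - \frac{2914661}{4678832} = 3484324 \cdot 1672 - \frac{2914661}{4678832} = 5825789728 - \frac{2914661}{4678832} = \frac{27257891401723035}{4678832}$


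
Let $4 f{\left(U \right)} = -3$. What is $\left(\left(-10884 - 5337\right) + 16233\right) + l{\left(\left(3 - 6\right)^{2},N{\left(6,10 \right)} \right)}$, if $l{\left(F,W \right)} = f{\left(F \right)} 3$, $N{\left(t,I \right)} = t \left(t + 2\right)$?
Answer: $\frac{39}{4} \approx 9.75$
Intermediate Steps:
$N{\left(t,I \right)} = t \left(2 + t\right)$
$f{\left(U \right)} = - \frac{3}{4}$ ($f{\left(U \right)} = \frac{1}{4} \left(-3\right) = - \frac{3}{4}$)
$l{\left(F,W \right)} = - \frac{9}{4}$ ($l{\left(F,W \right)} = \left(- \frac{3}{4}\right) 3 = - \frac{9}{4}$)
$\left(\left(-10884 - 5337\right) + 16233\right) + l{\left(\left(3 - 6\right)^{2},N{\left(6,10 \right)} \right)} = \left(\left(-10884 - 5337\right) + 16233\right) - \frac{9}{4} = \left(-16221 + 16233\right) - \frac{9}{4} = 12 - \frac{9}{4} = \frac{39}{4}$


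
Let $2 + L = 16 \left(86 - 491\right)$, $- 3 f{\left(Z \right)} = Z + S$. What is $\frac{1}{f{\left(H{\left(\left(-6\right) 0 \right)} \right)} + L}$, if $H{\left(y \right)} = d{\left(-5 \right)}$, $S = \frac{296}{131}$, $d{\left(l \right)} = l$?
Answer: $- \frac{393}{2547067} \approx -0.0001543$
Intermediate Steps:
$S = \frac{296}{131}$ ($S = 296 \cdot \frac{1}{131} = \frac{296}{131} \approx 2.2595$)
$H{\left(y \right)} = -5$
$f{\left(Z \right)} = - \frac{296}{393} - \frac{Z}{3}$ ($f{\left(Z \right)} = - \frac{Z + \frac{296}{131}}{3} = - \frac{\frac{296}{131} + Z}{3} = - \frac{296}{393} - \frac{Z}{3}$)
$L = -6482$ ($L = -2 + 16 \left(86 - 491\right) = -2 + 16 \left(-405\right) = -2 - 6480 = -6482$)
$\frac{1}{f{\left(H{\left(\left(-6\right) 0 \right)} \right)} + L} = \frac{1}{\left(- \frac{296}{393} - - \frac{5}{3}\right) - 6482} = \frac{1}{\left(- \frac{296}{393} + \frac{5}{3}\right) - 6482} = \frac{1}{\frac{359}{393} - 6482} = \frac{1}{- \frac{2547067}{393}} = - \frac{393}{2547067}$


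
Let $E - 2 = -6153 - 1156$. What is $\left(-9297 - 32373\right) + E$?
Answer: $-48977$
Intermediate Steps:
$E = -7307$ ($E = 2 - 7309 = -7307$)
$\left(-9297 - 32373\right) + E = \left(-9297 - 32373\right) - 7307 = -41670 - 7307 = -48977$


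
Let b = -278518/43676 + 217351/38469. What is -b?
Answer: 610643333/840086022 ≈ 0.72688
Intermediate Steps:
b = -610643333/840086022 (b = -278518*1/43676 + 217351*(1/38469) = -139259/21838 + 217351/38469 = -610643333/840086022 ≈ -0.72688)
-b = -1*(-610643333/840086022) = 610643333/840086022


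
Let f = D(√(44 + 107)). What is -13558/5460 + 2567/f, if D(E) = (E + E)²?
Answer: 9647/5460 ≈ 1.7668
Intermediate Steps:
D(E) = 4*E² (D(E) = (2*E)² = 4*E²)
f = 604 (f = 4*(√(44 + 107))² = 4*(√151)² = 4*151 = 604)
-13558/5460 + 2567/f = -13558/5460 + 2567/604 = -13558*1/5460 + 2567*(1/604) = -6779/2730 + 17/4 = 9647/5460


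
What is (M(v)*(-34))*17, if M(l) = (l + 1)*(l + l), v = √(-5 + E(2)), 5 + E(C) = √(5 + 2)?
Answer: 11560 - 1156*√7 - 1156*I*√(10 - √7) ≈ 8501.5 - 3134.9*I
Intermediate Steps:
E(C) = -5 + √7 (E(C) = -5 + √(5 + 2) = -5 + √7)
v = √(-10 + √7) (v = √(-5 + (-5 + √7)) = √(-10 + √7) ≈ 2.7119*I)
M(l) = 2*l*(1 + l) (M(l) = (1 + l)*(2*l) = 2*l*(1 + l))
(M(v)*(-34))*17 = ((2*√(-10 + √7)*(1 + √(-10 + √7)))*(-34))*17 = -68*√(-10 + √7)*(1 + √(-10 + √7))*17 = -1156*√(-10 + √7)*(1 + √(-10 + √7))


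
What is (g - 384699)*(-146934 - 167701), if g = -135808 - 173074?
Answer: 218224857935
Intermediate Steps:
g = -308882
(g - 384699)*(-146934 - 167701) = (-308882 - 384699)*(-146934 - 167701) = -693581*(-314635) = 218224857935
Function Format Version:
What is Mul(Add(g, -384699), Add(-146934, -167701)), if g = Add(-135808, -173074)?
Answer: 218224857935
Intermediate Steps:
g = -308882
Mul(Add(g, -384699), Add(-146934, -167701)) = Mul(Add(-308882, -384699), Add(-146934, -167701)) = Mul(-693581, -314635) = 218224857935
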